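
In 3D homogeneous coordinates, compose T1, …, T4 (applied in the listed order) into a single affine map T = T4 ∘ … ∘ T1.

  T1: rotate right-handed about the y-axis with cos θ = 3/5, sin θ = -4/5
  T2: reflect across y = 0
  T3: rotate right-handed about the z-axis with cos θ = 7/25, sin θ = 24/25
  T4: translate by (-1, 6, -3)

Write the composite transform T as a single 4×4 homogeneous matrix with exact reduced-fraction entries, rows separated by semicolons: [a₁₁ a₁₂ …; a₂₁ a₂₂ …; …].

T1 = [3/5 0 -4/5 0; 0 1 0 0; 4/5 0 3/5 0; 0 0 0 1]
T2·T1 = [3/5 0 -4/5 0; 0 -1 0 0; 4/5 0 3/5 0; 0 0 0 1]
T3·…·T1 = [21/125 24/25 -28/125 0; 72/125 -7/25 -96/125 0; 4/5 0 3/5 0; 0 0 0 1]
T4·…·T1 = [21/125 24/25 -28/125 -1; 72/125 -7/25 -96/125 6; 4/5 0 3/5 -3; 0 0 0 1]

T = [21/125 24/25 -28/125 -1; 72/125 -7/25 -96/125 6; 4/5 0 3/5 -3; 0 0 0 1]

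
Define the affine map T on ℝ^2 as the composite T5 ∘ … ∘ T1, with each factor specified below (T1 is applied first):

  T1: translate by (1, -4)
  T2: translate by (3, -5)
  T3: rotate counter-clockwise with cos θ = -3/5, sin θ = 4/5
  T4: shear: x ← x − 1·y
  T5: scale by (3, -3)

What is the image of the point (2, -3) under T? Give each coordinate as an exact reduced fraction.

T(p) = (-18, -36)

T1 translate by (1, -4): (2, -3) → (3, -7)
T2 translate by (3, -5): (3, -7) → (6, -12)
T3 rotate counter-clockwise with cos θ = -3/5, sin θ = 4/5: (6, -12) → (6, 12)
T4 shear: x ← x − 1·y: (6, 12) → (-6, 12)
T5 scale by (3, -3): (-6, 12) → (-18, -36)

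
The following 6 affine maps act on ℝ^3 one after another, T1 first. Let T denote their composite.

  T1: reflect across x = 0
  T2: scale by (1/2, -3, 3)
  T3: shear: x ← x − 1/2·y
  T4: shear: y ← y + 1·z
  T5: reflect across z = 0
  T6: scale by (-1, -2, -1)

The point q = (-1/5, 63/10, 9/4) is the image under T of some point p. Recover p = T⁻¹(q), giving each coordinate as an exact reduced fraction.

T1 = [-1 0 0 0; 0 1 0 0; 0 0 1 0; 0 0 0 1]
T2·T1 = [-1/2 0 0 0; 0 -3 0 0; 0 0 3 0; 0 0 0 1]
T3·…·T1 = [-1/2 3/2 0 0; 0 -3 0 0; 0 0 3 0; 0 0 0 1]
T4·…·T1 = [-1/2 3/2 0 0; 0 -3 3 0; 0 0 3 0; 0 0 0 1]
T5·…·T1 = [-1/2 3/2 0 0; 0 -3 3 0; 0 0 -3 0; 0 0 0 1]
T6·…·T1 = [1/2 -3/2 0 0; 0 6 -6 0; 0 0 3 0; 0 0 0 1]
det M = 9; M⁻¹ = [2 1/2 1 0; 0 1/6 1/3 0; 0 0 1/3 0; 0 0 0 1]
M⁻¹ · (-1/5, 63/10, 9/4)ᵀ = (5, 9/5, 3/4)ᵀ

p = (5, 9/5, 3/4)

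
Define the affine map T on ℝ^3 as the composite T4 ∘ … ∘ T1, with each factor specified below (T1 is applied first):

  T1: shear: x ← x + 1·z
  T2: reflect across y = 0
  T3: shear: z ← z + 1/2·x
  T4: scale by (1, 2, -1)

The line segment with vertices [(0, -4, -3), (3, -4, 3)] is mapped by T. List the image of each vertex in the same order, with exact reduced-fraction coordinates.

image vertices: (-3, 8, 9/2), (6, 8, -6)

T1 shear: x ← x + 1·z: (0, -4, -3) → (-3, -4, -3); (3, -4, 3) → (6, -4, 3)
T2 reflect across y = 0: (-3, -4, -3) → (-3, 4, -3); (6, -4, 3) → (6, 4, 3)
T3 shear: z ← z + 1/2·x: (-3, 4, -3) → (-3, 4, -9/2); (6, 4, 3) → (6, 4, 6)
T4 scale by (1, 2, -1): (-3, 4, -9/2) → (-3, 8, 9/2); (6, 4, 6) → (6, 8, -6)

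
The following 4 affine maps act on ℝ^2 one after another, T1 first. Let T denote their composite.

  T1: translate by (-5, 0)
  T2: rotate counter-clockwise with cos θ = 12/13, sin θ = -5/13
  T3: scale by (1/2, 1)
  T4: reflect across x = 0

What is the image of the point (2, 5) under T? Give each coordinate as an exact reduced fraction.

T(p) = (11/26, 75/13)

T1 translate by (-5, 0): (2, 5) → (-3, 5)
T2 rotate counter-clockwise with cos θ = 12/13, sin θ = -5/13: (-3, 5) → (-11/13, 75/13)
T3 scale by (1/2, 1): (-11/13, 75/13) → (-11/26, 75/13)
T4 reflect across x = 0: (-11/26, 75/13) → (11/26, 75/13)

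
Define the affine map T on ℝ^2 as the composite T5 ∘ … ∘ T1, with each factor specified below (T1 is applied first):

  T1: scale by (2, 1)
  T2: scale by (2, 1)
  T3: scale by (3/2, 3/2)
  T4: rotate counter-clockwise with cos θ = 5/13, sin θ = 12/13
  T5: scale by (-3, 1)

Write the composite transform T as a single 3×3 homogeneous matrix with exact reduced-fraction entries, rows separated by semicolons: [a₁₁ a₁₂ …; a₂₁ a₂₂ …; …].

T1 = [2 0 0; 0 1 0; 0 0 1]
T2·T1 = [4 0 0; 0 1 0; 0 0 1]
T3·…·T1 = [6 0 0; 0 3/2 0; 0 0 1]
T4·…·T1 = [30/13 -18/13 0; 72/13 15/26 0; 0 0 1]
T5·…·T1 = [-90/13 54/13 0; 72/13 15/26 0; 0 0 1]

T = [-90/13 54/13 0; 72/13 15/26 0; 0 0 1]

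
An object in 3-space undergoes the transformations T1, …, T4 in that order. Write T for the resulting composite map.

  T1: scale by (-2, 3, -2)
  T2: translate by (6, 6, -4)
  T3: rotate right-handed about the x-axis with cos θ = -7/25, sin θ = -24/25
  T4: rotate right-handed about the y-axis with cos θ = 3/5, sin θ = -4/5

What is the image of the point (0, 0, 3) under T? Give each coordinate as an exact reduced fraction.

T(p) = (746/125, -282/25, 378/125)

T1 scale by (-2, 3, -2): (0, 0, 3) → (0, 0, -6)
T2 translate by (6, 6, -4): (0, 0, -6) → (6, 6, -10)
T3 rotate right-handed about the x-axis with cos θ = -7/25, sin θ = -24/25: (6, 6, -10) → (6, -282/25, -74/25)
T4 rotate right-handed about the y-axis with cos θ = 3/5, sin θ = -4/5: (6, -282/25, -74/25) → (746/125, -282/25, 378/125)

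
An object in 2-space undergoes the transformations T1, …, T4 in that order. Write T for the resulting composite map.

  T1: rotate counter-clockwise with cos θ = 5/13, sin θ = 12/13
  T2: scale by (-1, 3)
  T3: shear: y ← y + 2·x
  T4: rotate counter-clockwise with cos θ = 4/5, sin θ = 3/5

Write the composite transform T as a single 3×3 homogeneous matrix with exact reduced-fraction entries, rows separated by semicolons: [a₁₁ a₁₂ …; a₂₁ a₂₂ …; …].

T1 = [5/13 -12/13 0; 12/13 5/13 0; 0 0 1]
T2·T1 = [-5/13 12/13 0; 36/13 15/13 0; 0 0 1]
T3·…·T1 = [-5/13 12/13 0; 2 3 0; 0 0 1]
T4·…·T1 = [-98/65 -69/65 0; 89/65 192/65 0; 0 0 1]

T = [-98/65 -69/65 0; 89/65 192/65 0; 0 0 1]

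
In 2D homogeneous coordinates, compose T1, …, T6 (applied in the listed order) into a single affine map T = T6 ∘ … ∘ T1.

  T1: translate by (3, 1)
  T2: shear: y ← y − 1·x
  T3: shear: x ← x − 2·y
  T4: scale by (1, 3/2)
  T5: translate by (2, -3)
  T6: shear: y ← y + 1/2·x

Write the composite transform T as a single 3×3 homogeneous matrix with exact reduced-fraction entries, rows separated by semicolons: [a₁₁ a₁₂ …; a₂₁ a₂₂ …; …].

T = [3 -2 9; 0 1/2 -3/2; 0 0 1]

T1 = [1 0 3; 0 1 1; 0 0 1]
T2·T1 = [1 0 3; -1 1 -2; 0 0 1]
T3·…·T1 = [3 -2 7; -1 1 -2; 0 0 1]
T4·…·T1 = [3 -2 7; -3/2 3/2 -3; 0 0 1]
T5·…·T1 = [3 -2 9; -3/2 3/2 -6; 0 0 1]
T6·…·T1 = [3 -2 9; 0 1/2 -3/2; 0 0 1]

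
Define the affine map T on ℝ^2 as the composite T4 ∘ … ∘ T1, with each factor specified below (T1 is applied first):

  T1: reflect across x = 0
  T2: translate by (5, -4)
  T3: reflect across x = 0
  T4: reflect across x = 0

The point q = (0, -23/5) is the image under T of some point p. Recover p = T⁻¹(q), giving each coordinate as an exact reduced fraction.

T1 = [-1 0 0; 0 1 0; 0 0 1]
T2·T1 = [-1 0 5; 0 1 -4; 0 0 1]
T3·…·T1 = [1 0 -5; 0 1 -4; 0 0 1]
T4·…·T1 = [-1 0 5; 0 1 -4; 0 0 1]
det M = -1; M⁻¹ = [-1 0 5; 0 1 4; 0 0 1]
M⁻¹ · (0, -23/5)ᵀ = (5, -3/5)ᵀ

p = (5, -3/5)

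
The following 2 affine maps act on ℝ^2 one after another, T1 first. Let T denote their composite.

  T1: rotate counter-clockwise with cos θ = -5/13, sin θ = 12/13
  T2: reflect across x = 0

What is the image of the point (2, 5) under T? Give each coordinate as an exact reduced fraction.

T(p) = (70/13, -1/13)

T1 rotate counter-clockwise with cos θ = -5/13, sin θ = 12/13: (2, 5) → (-70/13, -1/13)
T2 reflect across x = 0: (-70/13, -1/13) → (70/13, -1/13)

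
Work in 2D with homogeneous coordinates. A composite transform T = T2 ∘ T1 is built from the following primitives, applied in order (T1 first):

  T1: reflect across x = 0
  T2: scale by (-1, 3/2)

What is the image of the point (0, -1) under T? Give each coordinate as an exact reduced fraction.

T1 reflect across x = 0: (0, -1) → (0, -1)
T2 scale by (-1, 3/2): (0, -1) → (0, -3/2)

T(p) = (0, -3/2)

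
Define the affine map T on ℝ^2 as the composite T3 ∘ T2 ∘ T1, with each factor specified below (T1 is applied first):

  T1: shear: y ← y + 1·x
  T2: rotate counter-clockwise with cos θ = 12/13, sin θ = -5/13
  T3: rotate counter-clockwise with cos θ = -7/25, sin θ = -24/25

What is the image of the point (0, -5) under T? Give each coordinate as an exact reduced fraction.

T1 shear: y ← y + 1·x: (0, -5) → (0, -5)
T2 rotate counter-clockwise with cos θ = 12/13, sin θ = -5/13: (0, -5) → (-25/13, -60/13)
T3 rotate counter-clockwise with cos θ = -7/25, sin θ = -24/25: (-25/13, -60/13) → (-253/65, 204/65)

T(p) = (-253/65, 204/65)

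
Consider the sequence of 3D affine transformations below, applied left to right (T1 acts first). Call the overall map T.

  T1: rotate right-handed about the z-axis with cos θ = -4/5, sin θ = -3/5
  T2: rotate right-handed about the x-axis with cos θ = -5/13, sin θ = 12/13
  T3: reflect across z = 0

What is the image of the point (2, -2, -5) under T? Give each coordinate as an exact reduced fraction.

T1 rotate right-handed about the z-axis with cos θ = -4/5, sin θ = -3/5: (2, -2, -5) → (-14/5, 2/5, -5)
T2 rotate right-handed about the x-axis with cos θ = -5/13, sin θ = 12/13: (-14/5, 2/5, -5) → (-14/5, 58/13, 149/65)
T3 reflect across z = 0: (-14/5, 58/13, 149/65) → (-14/5, 58/13, -149/65)

T(p) = (-14/5, 58/13, -149/65)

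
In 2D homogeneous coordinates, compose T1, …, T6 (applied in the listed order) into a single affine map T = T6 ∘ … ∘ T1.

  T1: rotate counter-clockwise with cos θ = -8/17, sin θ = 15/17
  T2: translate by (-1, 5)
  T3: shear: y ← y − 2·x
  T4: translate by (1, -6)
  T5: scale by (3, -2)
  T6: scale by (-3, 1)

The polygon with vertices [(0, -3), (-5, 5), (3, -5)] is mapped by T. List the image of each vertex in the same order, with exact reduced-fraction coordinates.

T1 rotate counter-clockwise with cos θ = -8/17, sin θ = 15/17: (0, -3) → (45/17, 24/17); (-5, 5) → (-35/17, -115/17); (3, -5) → (3, 5)
T2 translate by (-1, 5): (45/17, 24/17) → (28/17, 109/17); (-35/17, -115/17) → (-52/17, -30/17); (3, 5) → (2, 10)
T3 shear: y ← y − 2·x: (28/17, 109/17) → (28/17, 53/17); (-52/17, -30/17) → (-52/17, 74/17); (2, 10) → (2, 6)
T4 translate by (1, -6): (28/17, 53/17) → (45/17, -49/17); (-52/17, 74/17) → (-35/17, -28/17); (2, 6) → (3, 0)
T5 scale by (3, -2): (45/17, -49/17) → (135/17, 98/17); (-35/17, -28/17) → (-105/17, 56/17); (3, 0) → (9, 0)
T6 scale by (-3, 1): (135/17, 98/17) → (-405/17, 98/17); (-105/17, 56/17) → (315/17, 56/17); (9, 0) → (-27, 0)

image vertices: (-405/17, 98/17), (315/17, 56/17), (-27, 0)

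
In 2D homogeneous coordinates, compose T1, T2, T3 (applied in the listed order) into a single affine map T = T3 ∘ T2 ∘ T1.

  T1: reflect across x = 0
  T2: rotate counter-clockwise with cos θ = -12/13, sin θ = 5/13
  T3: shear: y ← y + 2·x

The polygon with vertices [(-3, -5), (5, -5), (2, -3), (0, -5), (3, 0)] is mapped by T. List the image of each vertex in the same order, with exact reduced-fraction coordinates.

image vertices: (-11/13, 53/13), (85/13, 205/13), (3, 8), (25/13, 110/13), (36/13, 57/13)

T1 reflect across x = 0: (-3, -5) → (3, -5); (5, -5) → (-5, -5); (2, -3) → (-2, -3); (0, -5) → (0, -5); (3, 0) → (-3, 0)
T2 rotate counter-clockwise with cos θ = -12/13, sin θ = 5/13: (3, -5) → (-11/13, 75/13); (-5, -5) → (85/13, 35/13); (-2, -3) → (3, 2); (0, -5) → (25/13, 60/13); (-3, 0) → (36/13, -15/13)
T3 shear: y ← y + 2·x: (-11/13, 75/13) → (-11/13, 53/13); (85/13, 35/13) → (85/13, 205/13); (3, 2) → (3, 8); (25/13, 60/13) → (25/13, 110/13); (36/13, -15/13) → (36/13, 57/13)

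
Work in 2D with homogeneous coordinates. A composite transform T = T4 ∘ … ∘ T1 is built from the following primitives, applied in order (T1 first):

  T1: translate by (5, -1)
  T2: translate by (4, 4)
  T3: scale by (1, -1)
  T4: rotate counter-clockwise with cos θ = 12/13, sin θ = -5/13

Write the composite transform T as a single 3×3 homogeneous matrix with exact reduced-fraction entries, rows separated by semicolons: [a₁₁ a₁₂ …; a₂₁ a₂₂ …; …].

T1 = [1 0 5; 0 1 -1; 0 0 1]
T2·T1 = [1 0 9; 0 1 3; 0 0 1]
T3·…·T1 = [1 0 9; 0 -1 -3; 0 0 1]
T4·…·T1 = [12/13 -5/13 93/13; -5/13 -12/13 -81/13; 0 0 1]

T = [12/13 -5/13 93/13; -5/13 -12/13 -81/13; 0 0 1]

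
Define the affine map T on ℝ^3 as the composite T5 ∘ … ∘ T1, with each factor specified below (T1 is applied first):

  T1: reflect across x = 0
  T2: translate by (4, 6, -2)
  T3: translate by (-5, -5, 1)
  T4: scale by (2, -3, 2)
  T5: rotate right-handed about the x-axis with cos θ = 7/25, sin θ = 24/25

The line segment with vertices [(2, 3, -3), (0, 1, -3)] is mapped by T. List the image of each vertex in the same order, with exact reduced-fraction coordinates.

image vertices: (-6, 108/25, -344/25), (-2, 6, -8)

T1 reflect across x = 0: (2, 3, -3) → (-2, 3, -3); (0, 1, -3) → (0, 1, -3)
T2 translate by (4, 6, -2): (-2, 3, -3) → (2, 9, -5); (0, 1, -3) → (4, 7, -5)
T3 translate by (-5, -5, 1): (2, 9, -5) → (-3, 4, -4); (4, 7, -5) → (-1, 2, -4)
T4 scale by (2, -3, 2): (-3, 4, -4) → (-6, -12, -8); (-1, 2, -4) → (-2, -6, -8)
T5 rotate right-handed about the x-axis with cos θ = 7/25, sin θ = 24/25: (-6, -12, -8) → (-6, 108/25, -344/25); (-2, -6, -8) → (-2, 6, -8)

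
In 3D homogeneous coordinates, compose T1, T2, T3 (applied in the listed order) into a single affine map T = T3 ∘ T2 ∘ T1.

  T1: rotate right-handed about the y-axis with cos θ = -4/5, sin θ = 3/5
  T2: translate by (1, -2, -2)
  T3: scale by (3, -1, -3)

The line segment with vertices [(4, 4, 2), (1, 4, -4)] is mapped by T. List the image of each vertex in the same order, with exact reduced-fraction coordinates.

image vertices: (-3, -2, 18), (-33/5, -2, -9/5)

T1 rotate right-handed about the y-axis with cos θ = -4/5, sin θ = 3/5: (4, 4, 2) → (-2, 4, -4); (1, 4, -4) → (-16/5, 4, 13/5)
T2 translate by (1, -2, -2): (-2, 4, -4) → (-1, 2, -6); (-16/5, 4, 13/5) → (-11/5, 2, 3/5)
T3 scale by (3, -1, -3): (-1, 2, -6) → (-3, -2, 18); (-11/5, 2, 3/5) → (-33/5, -2, -9/5)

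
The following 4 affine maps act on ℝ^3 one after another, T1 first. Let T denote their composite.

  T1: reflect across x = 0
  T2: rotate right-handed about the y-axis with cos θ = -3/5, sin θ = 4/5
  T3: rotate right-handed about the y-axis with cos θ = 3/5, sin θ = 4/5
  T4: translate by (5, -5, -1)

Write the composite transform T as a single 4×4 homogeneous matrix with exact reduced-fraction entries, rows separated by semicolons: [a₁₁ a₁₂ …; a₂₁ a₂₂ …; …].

T1 = [-1 0 0 0; 0 1 0 0; 0 0 1 0; 0 0 0 1]
T2·T1 = [3/5 0 4/5 0; 0 1 0 0; 4/5 0 -3/5 0; 0 0 0 1]
T3·…·T1 = [1 0 0 0; 0 1 0 0; 0 0 -1 0; 0 0 0 1]
T4·…·T1 = [1 0 0 5; 0 1 0 -5; 0 0 -1 -1; 0 0 0 1]

T = [1 0 0 5; 0 1 0 -5; 0 0 -1 -1; 0 0 0 1]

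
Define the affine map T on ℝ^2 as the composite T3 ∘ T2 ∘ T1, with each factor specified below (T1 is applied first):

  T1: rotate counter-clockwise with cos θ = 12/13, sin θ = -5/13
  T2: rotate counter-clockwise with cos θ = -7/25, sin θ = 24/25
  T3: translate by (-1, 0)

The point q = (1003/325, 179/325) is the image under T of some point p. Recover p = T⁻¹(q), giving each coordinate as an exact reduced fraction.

p = (1, -4)

T1 = [12/13 5/13 0; -5/13 12/13 0; 0 0 1]
T2·T1 = [36/325 -323/325 0; 323/325 36/325 0; 0 0 1]
T3·…·T1 = [36/325 -323/325 -1; 323/325 36/325 0; 0 0 1]
det M = 1; M⁻¹ = [36/325 323/325 36/325; -323/325 36/325 -323/325; 0 0 1]
M⁻¹ · (1003/325, 179/325)ᵀ = (1, -4)ᵀ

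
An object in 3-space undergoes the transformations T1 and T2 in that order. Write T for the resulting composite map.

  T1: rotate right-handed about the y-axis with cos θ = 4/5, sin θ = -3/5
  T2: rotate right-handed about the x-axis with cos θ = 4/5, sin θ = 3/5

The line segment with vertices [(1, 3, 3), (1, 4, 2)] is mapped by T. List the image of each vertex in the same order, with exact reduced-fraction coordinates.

T1 rotate right-handed about the y-axis with cos θ = 4/5, sin θ = -3/5: (1, 3, 3) → (-1, 3, 3); (1, 4, 2) → (-2/5, 4, 11/5)
T2 rotate right-handed about the x-axis with cos θ = 4/5, sin θ = 3/5: (-1, 3, 3) → (-1, 3/5, 21/5); (-2/5, 4, 11/5) → (-2/5, 47/25, 104/25)

image vertices: (-1, 3/5, 21/5), (-2/5, 47/25, 104/25)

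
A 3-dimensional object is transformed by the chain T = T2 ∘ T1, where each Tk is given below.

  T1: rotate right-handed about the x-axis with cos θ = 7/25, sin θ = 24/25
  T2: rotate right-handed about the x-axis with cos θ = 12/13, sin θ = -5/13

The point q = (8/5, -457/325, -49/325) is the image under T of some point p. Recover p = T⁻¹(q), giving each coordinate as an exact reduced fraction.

p = (8/5, -1, 1)

T1 = [1 0 0 0; 0 7/25 -24/25 0; 0 24/25 7/25 0; 0 0 0 1]
T2·T1 = [1 0 0 0; 0 204/325 -253/325 0; 0 253/325 204/325 0; 0 0 0 1]
det M = 1; M⁻¹ = [1 0 0 0; 0 204/325 253/325 0; 0 -253/325 204/325 0; 0 0 0 1]
M⁻¹ · (8/5, -457/325, -49/325)ᵀ = (8/5, -1, 1)ᵀ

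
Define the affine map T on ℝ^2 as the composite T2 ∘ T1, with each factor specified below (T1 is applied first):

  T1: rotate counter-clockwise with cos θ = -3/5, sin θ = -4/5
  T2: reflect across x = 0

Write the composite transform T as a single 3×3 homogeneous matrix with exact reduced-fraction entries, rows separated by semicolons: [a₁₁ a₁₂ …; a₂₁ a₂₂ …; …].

T = [3/5 -4/5 0; -4/5 -3/5 0; 0 0 1]

T1 = [-3/5 4/5 0; -4/5 -3/5 0; 0 0 1]
T2·T1 = [3/5 -4/5 0; -4/5 -3/5 0; 0 0 1]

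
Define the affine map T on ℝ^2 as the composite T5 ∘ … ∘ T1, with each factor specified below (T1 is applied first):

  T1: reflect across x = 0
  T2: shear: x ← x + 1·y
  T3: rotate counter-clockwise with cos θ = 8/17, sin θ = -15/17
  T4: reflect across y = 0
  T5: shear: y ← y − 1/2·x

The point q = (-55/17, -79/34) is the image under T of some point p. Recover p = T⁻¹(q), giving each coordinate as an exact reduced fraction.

T1 = [-1 0 0; 0 1 0; 0 0 1]
T2·T1 = [-1 1 0; 0 1 0; 0 0 1]
T3·…·T1 = [-8/17 23/17 0; 15/17 -7/17 0; 0 0 1]
T4·…·T1 = [-8/17 23/17 0; -15/17 7/17 0; 0 0 1]
T5·…·T1 = [-8/17 23/17 0; -11/17 -9/34 0; 0 0 1]
det M = 1; M⁻¹ = [-9/34 -23/17 0; 11/17 -8/17 0; 0 0 1]
M⁻¹ · (-55/17, -79/34)ᵀ = (4, -1)ᵀ

p = (4, -1)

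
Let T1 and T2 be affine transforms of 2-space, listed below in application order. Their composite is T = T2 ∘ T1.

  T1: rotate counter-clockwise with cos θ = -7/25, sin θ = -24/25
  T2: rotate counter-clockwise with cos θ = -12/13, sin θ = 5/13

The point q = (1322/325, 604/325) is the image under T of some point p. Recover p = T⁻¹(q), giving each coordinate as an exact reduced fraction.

p = (4, -2)

T1 = [-7/25 24/25 0; -24/25 -7/25 0; 0 0 1]
T2·T1 = [204/325 -253/325 0; 253/325 204/325 0; 0 0 1]
det M = 1; M⁻¹ = [204/325 253/325 0; -253/325 204/325 0; 0 0 1]
M⁻¹ · (1322/325, 604/325)ᵀ = (4, -2)ᵀ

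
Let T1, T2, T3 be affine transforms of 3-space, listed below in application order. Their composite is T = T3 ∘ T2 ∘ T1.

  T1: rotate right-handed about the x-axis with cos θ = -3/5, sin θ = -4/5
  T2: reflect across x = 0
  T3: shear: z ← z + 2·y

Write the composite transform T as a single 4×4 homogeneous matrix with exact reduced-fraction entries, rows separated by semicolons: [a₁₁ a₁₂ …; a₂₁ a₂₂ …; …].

T = [-1 0 0 0; 0 -3/5 4/5 0; 0 -2 1 0; 0 0 0 1]

T1 = [1 0 0 0; 0 -3/5 4/5 0; 0 -4/5 -3/5 0; 0 0 0 1]
T2·T1 = [-1 0 0 0; 0 -3/5 4/5 0; 0 -4/5 -3/5 0; 0 0 0 1]
T3·…·T1 = [-1 0 0 0; 0 -3/5 4/5 0; 0 -2 1 0; 0 0 0 1]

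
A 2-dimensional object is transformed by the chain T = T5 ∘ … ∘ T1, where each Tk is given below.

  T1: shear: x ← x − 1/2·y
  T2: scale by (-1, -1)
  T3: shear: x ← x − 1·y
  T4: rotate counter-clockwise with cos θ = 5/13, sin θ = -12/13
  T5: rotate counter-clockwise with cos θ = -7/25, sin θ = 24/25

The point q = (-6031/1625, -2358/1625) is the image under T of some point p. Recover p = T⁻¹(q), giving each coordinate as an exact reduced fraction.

T1 = [1 -1/2 0; 0 1 0; 0 0 1]
T2·T1 = [-1 1/2 0; 0 -1 0; 0 0 1]
T3·…·T1 = [-1 3/2 0; 0 -1 0; 0 0 1]
T4·…·T1 = [-5/13 -9/26 0; 12/13 -23/13 0; 0 0 1]
T5·…·T1 = [-253/325 1167/650 0; -204/325 53/325 0; 0 0 1]
det M = 1; M⁻¹ = [53/325 -1167/650 0; 204/325 -253/325 0; 0 0 1]
M⁻¹ · (-6031/1625, -2358/1625)ᵀ = (2, -6/5)ᵀ

p = (2, -6/5)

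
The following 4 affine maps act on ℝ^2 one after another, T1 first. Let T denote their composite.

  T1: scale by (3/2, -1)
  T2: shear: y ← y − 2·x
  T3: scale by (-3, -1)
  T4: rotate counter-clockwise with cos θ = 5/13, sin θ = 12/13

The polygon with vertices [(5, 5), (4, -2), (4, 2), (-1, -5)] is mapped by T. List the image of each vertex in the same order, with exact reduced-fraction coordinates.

T1 scale by (3/2, -1): (5, 5) → (15/2, -5); (4, -2) → (6, 2); (4, 2) → (6, -2); (-1, -5) → (-3/2, 5)
T2 shear: y ← y − 2·x: (15/2, -5) → (15/2, -20); (6, 2) → (6, -10); (6, -2) → (6, -14); (-3/2, 5) → (-3/2, 8)
T3 scale by (-3, -1): (15/2, -20) → (-45/2, 20); (6, -10) → (-18, 10); (6, -14) → (-18, 14); (-3/2, 8) → (9/2, -8)
T4 rotate counter-clockwise with cos θ = 5/13, sin θ = 12/13: (-45/2, 20) → (-705/26, -170/13); (-18, 10) → (-210/13, -166/13); (-18, 14) → (-258/13, -146/13); (9/2, -8) → (237/26, 14/13)

image vertices: (-705/26, -170/13), (-210/13, -166/13), (-258/13, -146/13), (237/26, 14/13)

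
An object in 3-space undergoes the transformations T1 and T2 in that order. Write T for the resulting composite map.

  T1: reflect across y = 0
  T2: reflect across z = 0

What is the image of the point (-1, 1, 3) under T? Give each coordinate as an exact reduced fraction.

T1 reflect across y = 0: (-1, 1, 3) → (-1, -1, 3)
T2 reflect across z = 0: (-1, -1, 3) → (-1, -1, -3)

T(p) = (-1, -1, -3)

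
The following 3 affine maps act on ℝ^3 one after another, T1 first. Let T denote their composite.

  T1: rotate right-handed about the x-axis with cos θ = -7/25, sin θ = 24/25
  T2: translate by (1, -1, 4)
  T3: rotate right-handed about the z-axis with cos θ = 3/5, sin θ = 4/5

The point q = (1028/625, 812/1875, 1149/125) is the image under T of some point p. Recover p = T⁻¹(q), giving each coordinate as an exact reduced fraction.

p = (1/3, 5, -7/5)

T1 = [1 0 0 0; 0 -7/25 -24/25 0; 0 24/25 -7/25 0; 0 0 0 1]
T2·T1 = [1 0 0 1; 0 -7/25 -24/25 -1; 0 24/25 -7/25 4; 0 0 0 1]
T3·…·T1 = [3/5 28/125 96/125 7/5; 4/5 -21/125 -72/125 1/5; 0 24/25 -7/25 4; 0 0 0 1]
det M = 1; M⁻¹ = [3/5 4/5 0 -1; 28/125 -21/125 24/25 -103/25; 96/125 -72/125 -7/25 4/25; 0 0 0 1]
M⁻¹ · (1028/625, 812/1875, 1149/125)ᵀ = (1/3, 5, -7/5)ᵀ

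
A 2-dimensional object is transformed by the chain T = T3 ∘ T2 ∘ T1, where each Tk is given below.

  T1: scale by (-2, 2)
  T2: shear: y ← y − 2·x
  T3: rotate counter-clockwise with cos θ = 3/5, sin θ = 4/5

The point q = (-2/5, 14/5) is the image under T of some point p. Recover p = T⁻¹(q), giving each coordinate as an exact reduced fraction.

p = (-1, 3)

T1 = [-2 0 0; 0 2 0; 0 0 1]
T2·T1 = [-2 0 0; 4 2 0; 0 0 1]
T3·…·T1 = [-22/5 -8/5 0; 4/5 6/5 0; 0 0 1]
det M = -4; M⁻¹ = [-3/10 -2/5 0; 1/5 11/10 0; 0 0 1]
M⁻¹ · (-2/5, 14/5)ᵀ = (-1, 3)ᵀ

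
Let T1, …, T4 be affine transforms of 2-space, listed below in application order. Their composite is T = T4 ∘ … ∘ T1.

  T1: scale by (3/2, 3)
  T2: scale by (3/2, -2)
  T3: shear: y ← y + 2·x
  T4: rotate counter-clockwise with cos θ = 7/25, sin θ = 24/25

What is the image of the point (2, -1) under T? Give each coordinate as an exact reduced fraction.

T(p) = (-657/50, 213/25)

T1 scale by (3/2, 3): (2, -1) → (3, -3)
T2 scale by (3/2, -2): (3, -3) → (9/2, 6)
T3 shear: y ← y + 2·x: (9/2, 6) → (9/2, 15)
T4 rotate counter-clockwise with cos θ = 7/25, sin θ = 24/25: (9/2, 15) → (-657/50, 213/25)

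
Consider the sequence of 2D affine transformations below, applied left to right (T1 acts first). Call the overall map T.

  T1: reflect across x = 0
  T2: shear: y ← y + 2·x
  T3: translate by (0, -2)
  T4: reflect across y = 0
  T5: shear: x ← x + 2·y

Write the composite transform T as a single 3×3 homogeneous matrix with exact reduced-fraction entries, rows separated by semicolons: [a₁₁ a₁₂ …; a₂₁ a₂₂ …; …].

T1 = [-1 0 0; 0 1 0; 0 0 1]
T2·T1 = [-1 0 0; -2 1 0; 0 0 1]
T3·…·T1 = [-1 0 0; -2 1 -2; 0 0 1]
T4·…·T1 = [-1 0 0; 2 -1 2; 0 0 1]
T5·…·T1 = [3 -2 4; 2 -1 2; 0 0 1]

T = [3 -2 4; 2 -1 2; 0 0 1]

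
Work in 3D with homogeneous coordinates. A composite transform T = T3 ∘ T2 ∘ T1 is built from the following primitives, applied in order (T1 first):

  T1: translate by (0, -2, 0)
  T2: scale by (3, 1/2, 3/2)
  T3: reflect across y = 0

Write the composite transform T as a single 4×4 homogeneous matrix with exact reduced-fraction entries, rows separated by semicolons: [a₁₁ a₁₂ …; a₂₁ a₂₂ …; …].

T = [3 0 0 0; 0 -1/2 0 1; 0 0 3/2 0; 0 0 0 1]

T1 = [1 0 0 0; 0 1 0 -2; 0 0 1 0; 0 0 0 1]
T2·T1 = [3 0 0 0; 0 1/2 0 -1; 0 0 3/2 0; 0 0 0 1]
T3·…·T1 = [3 0 0 0; 0 -1/2 0 1; 0 0 3/2 0; 0 0 0 1]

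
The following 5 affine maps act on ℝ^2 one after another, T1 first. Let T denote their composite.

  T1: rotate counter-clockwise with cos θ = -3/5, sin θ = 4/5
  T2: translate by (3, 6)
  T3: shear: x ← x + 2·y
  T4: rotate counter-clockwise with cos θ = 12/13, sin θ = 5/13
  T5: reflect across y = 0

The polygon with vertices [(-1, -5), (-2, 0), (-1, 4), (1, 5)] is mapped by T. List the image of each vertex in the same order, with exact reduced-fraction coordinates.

T1 rotate counter-clockwise with cos θ = -3/5, sin θ = 4/5: (-1, -5) → (23/5, 11/5); (-2, 0) → (6/5, -8/5); (-1, 4) → (-13/5, -16/5); (1, 5) → (-23/5, -11/5)
T2 translate by (3, 6): (23/5, 11/5) → (38/5, 41/5); (6/5, -8/5) → (21/5, 22/5); (-13/5, -16/5) → (2/5, 14/5); (-23/5, -11/5) → (-8/5, 19/5)
T3 shear: x ← x + 2·y: (38/5, 41/5) → (24, 41/5); (21/5, 22/5) → (13, 22/5); (2/5, 14/5) → (6, 14/5); (-8/5, 19/5) → (6, 19/5)
T4 rotate counter-clockwise with cos θ = 12/13, sin θ = 5/13: (24, 41/5) → (19, 84/5); (13, 22/5) → (134/13, 589/65); (6, 14/5) → (58/13, 318/65); (6, 19/5) → (53/13, 378/65)
T5 reflect across y = 0: (19, 84/5) → (19, -84/5); (134/13, 589/65) → (134/13, -589/65); (58/13, 318/65) → (58/13, -318/65); (53/13, 378/65) → (53/13, -378/65)

image vertices: (19, -84/5), (134/13, -589/65), (58/13, -318/65), (53/13, -378/65)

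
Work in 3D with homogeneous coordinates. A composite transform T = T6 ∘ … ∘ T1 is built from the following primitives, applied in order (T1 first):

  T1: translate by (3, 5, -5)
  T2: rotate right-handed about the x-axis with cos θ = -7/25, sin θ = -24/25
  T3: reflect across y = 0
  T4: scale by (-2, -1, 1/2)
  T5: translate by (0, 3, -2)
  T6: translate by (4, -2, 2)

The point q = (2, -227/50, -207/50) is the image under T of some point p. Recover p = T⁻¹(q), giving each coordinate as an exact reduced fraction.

p = (-2, 9/2, 2)

T1 = [1 0 0 3; 0 1 0 5; 0 0 1 -5; 0 0 0 1]
T2·T1 = [1 0 0 3; 0 -7/25 24/25 -31/5; 0 -24/25 -7/25 -17/5; 0 0 0 1]
T3·…·T1 = [1 0 0 3; 0 7/25 -24/25 31/5; 0 -24/25 -7/25 -17/5; 0 0 0 1]
T4·…·T1 = [-2 0 0 -6; 0 -7/25 24/25 -31/5; 0 -12/25 -7/50 -17/10; 0 0 0 1]
T5·…·T1 = [-2 0 0 -6; 0 -7/25 24/25 -16/5; 0 -12/25 -7/50 -37/10; 0 0 0 1]
T6·…·T1 = [-2 0 0 -2; 0 -7/25 24/25 -26/5; 0 -12/25 -7/50 -17/10; 0 0 0 1]
det M = -1; M⁻¹ = [-1/2 0 0 -1; 0 -7/25 -48/25 -118/25; 0 24/25 -14/25 101/25; 0 0 0 1]
M⁻¹ · (2, -227/50, -207/50)ᵀ = (-2, 9/2, 2)ᵀ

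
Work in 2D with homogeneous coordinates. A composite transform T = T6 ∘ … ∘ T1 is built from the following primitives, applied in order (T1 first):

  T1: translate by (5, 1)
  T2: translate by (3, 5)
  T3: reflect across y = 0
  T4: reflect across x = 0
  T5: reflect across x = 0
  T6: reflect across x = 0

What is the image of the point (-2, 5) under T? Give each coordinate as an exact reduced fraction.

T1 translate by (5, 1): (-2, 5) → (3, 6)
T2 translate by (3, 5): (3, 6) → (6, 11)
T3 reflect across y = 0: (6, 11) → (6, -11)
T4 reflect across x = 0: (6, -11) → (-6, -11)
T5 reflect across x = 0: (-6, -11) → (6, -11)
T6 reflect across x = 0: (6, -11) → (-6, -11)

T(p) = (-6, -11)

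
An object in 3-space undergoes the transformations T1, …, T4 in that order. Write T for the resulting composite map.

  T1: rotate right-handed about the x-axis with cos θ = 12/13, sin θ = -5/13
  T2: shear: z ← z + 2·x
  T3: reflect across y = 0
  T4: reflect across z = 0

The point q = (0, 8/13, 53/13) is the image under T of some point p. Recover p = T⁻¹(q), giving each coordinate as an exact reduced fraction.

T1 = [1 0 0 0; 0 12/13 5/13 0; 0 -5/13 12/13 0; 0 0 0 1]
T2·T1 = [1 0 0 0; 0 12/13 5/13 0; 2 -5/13 12/13 0; 0 0 0 1]
T3·…·T1 = [1 0 0 0; 0 -12/13 -5/13 0; 2 -5/13 12/13 0; 0 0 0 1]
T4·…·T1 = [1 0 0 0; 0 -12/13 -5/13 0; -2 5/13 -12/13 0; 0 0 0 1]
det M = 1; M⁻¹ = [1 0 0 0; 10/13 -12/13 5/13 0; -24/13 -5/13 -12/13 0; 0 0 0 1]
M⁻¹ · (0, 8/13, 53/13)ᵀ = (0, 1, -4)ᵀ

p = (0, 1, -4)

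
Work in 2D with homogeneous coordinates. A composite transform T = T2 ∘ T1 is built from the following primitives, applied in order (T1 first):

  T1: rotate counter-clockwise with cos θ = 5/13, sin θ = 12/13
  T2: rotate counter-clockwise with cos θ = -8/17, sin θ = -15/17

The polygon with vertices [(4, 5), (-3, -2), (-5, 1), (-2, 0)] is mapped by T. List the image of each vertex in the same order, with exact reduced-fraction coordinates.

T1 rotate counter-clockwise with cos θ = 5/13, sin θ = 12/13: (4, 5) → (-40/13, 73/13); (-3, -2) → (9/13, -46/13); (-5, 1) → (-37/13, -55/13); (-2, 0) → (-10/13, -24/13)
T2 rotate counter-clockwise with cos θ = -8/17, sin θ = -15/17: (-40/13, 73/13) → (1415/221, 16/221); (9/13, -46/13) → (-762/221, 233/221); (-37/13, -55/13) → (-529/221, 995/221); (-10/13, -24/13) → (-280/221, 342/221)

image vertices: (1415/221, 16/221), (-762/221, 233/221), (-529/221, 995/221), (-280/221, 342/221)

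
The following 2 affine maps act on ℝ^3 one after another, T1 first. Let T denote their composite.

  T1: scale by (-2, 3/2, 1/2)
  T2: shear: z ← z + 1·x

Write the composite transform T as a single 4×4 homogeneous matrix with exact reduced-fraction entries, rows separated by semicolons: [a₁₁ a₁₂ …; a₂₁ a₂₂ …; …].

T = [-2 0 0 0; 0 3/2 0 0; -2 0 1/2 0; 0 0 0 1]

T1 = [-2 0 0 0; 0 3/2 0 0; 0 0 1/2 0; 0 0 0 1]
T2·T1 = [-2 0 0 0; 0 3/2 0 0; -2 0 1/2 0; 0 0 0 1]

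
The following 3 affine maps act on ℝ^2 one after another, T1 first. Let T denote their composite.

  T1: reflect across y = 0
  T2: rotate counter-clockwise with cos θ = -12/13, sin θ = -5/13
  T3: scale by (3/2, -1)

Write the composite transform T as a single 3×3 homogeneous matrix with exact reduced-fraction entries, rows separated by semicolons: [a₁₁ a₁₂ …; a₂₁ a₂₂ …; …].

T1 = [1 0 0; 0 -1 0; 0 0 1]
T2·T1 = [-12/13 -5/13 0; -5/13 12/13 0; 0 0 1]
T3·…·T1 = [-18/13 -15/26 0; 5/13 -12/13 0; 0 0 1]

T = [-18/13 -15/26 0; 5/13 -12/13 0; 0 0 1]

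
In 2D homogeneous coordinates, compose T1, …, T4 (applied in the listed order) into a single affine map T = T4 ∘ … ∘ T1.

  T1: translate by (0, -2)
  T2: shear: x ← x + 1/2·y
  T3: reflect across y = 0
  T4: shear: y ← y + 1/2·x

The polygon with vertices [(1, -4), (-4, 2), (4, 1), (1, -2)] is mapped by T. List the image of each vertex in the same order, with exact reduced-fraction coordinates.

image vertices: (-2, 5), (-4, -2), (7/2, 11/4), (-1, 7/2)

T1 translate by (0, -2): (1, -4) → (1, -6); (-4, 2) → (-4, 0); (4, 1) → (4, -1); (1, -2) → (1, -4)
T2 shear: x ← x + 1/2·y: (1, -6) → (-2, -6); (-4, 0) → (-4, 0); (4, -1) → (7/2, -1); (1, -4) → (-1, -4)
T3 reflect across y = 0: (-2, -6) → (-2, 6); (-4, 0) → (-4, 0); (7/2, -1) → (7/2, 1); (-1, -4) → (-1, 4)
T4 shear: y ← y + 1/2·x: (-2, 6) → (-2, 5); (-4, 0) → (-4, -2); (7/2, 1) → (7/2, 11/4); (-1, 4) → (-1, 7/2)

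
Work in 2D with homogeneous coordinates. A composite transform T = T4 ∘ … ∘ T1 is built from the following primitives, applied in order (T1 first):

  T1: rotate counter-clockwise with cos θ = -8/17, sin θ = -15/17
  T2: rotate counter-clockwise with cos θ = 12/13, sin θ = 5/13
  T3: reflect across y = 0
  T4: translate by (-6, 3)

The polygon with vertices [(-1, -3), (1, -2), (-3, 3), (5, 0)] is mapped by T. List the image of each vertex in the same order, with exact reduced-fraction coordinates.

image vertices: (-1965/221, 380/221), (-1787/221, 841/221), (-603/221, 66/221), (-1431/221, 1763/221)

T1 rotate counter-clockwise with cos θ = -8/17, sin θ = -15/17: (-1, -3) → (-37/17, 39/17); (1, -2) → (-38/17, 1/17); (-3, 3) → (69/17, 21/17); (5, 0) → (-40/17, -75/17)
T2 rotate counter-clockwise with cos θ = 12/13, sin θ = 5/13: (-37/17, 39/17) → (-639/221, 283/221); (-38/17, 1/17) → (-461/221, -178/221); (69/17, 21/17) → (723/221, 597/221); (-40/17, -75/17) → (-105/221, -1100/221)
T3 reflect across y = 0: (-639/221, 283/221) → (-639/221, -283/221); (-461/221, -178/221) → (-461/221, 178/221); (723/221, 597/221) → (723/221, -597/221); (-105/221, -1100/221) → (-105/221, 1100/221)
T4 translate by (-6, 3): (-639/221, -283/221) → (-1965/221, 380/221); (-461/221, 178/221) → (-1787/221, 841/221); (723/221, -597/221) → (-603/221, 66/221); (-105/221, 1100/221) → (-1431/221, 1763/221)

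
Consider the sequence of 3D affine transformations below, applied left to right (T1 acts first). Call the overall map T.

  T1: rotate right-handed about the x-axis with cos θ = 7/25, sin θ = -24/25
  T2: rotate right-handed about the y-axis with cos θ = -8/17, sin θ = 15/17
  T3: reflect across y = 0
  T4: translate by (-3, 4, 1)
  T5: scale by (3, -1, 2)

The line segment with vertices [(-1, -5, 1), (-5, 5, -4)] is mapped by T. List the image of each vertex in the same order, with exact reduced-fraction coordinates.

image vertices: (498/85, -111/25, -432/425), (-1497/85, -161/25, 6968/425)

T1 rotate right-handed about the x-axis with cos θ = 7/25, sin θ = -24/25: (-1, -5, 1) → (-1, -11/25, 127/25); (-5, 5, -4) → (-5, -61/25, -148/25)
T2 rotate right-handed about the y-axis with cos θ = -8/17, sin θ = 15/17: (-1, -11/25, 127/25) → (421/85, -11/25, -641/425); (-5, -61/25, -148/25) → (-244/85, -61/25, 3059/425)
T3 reflect across y = 0: (421/85, -11/25, -641/425) → (421/85, 11/25, -641/425); (-244/85, -61/25, 3059/425) → (-244/85, 61/25, 3059/425)
T4 translate by (-3, 4, 1): (421/85, 11/25, -641/425) → (166/85, 111/25, -216/425); (-244/85, 61/25, 3059/425) → (-499/85, 161/25, 3484/425)
T5 scale by (3, -1, 2): (166/85, 111/25, -216/425) → (498/85, -111/25, -432/425); (-499/85, 161/25, 3484/425) → (-1497/85, -161/25, 6968/425)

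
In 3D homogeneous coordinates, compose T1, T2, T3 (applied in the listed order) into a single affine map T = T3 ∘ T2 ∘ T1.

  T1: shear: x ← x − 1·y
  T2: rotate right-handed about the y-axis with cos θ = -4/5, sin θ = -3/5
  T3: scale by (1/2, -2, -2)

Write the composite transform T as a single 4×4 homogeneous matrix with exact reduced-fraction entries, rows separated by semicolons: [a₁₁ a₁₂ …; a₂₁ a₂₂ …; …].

T = [-2/5 2/5 -3/10 0; 0 -2 0 0; -6/5 6/5 8/5 0; 0 0 0 1]

T1 = [1 -1 0 0; 0 1 0 0; 0 0 1 0; 0 0 0 1]
T2·T1 = [-4/5 4/5 -3/5 0; 0 1 0 0; 3/5 -3/5 -4/5 0; 0 0 0 1]
T3·…·T1 = [-2/5 2/5 -3/10 0; 0 -2 0 0; -6/5 6/5 8/5 0; 0 0 0 1]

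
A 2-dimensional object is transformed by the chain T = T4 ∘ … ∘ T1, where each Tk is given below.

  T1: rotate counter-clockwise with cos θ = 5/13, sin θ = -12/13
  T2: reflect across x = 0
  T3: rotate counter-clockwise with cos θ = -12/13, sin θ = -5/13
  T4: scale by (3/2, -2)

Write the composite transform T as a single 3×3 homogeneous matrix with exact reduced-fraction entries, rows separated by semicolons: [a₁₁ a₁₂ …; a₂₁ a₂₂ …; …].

T = [0 3/2 0; -2 0 0; 0 0 1]

T1 = [5/13 12/13 0; -12/13 5/13 0; 0 0 1]
T2·T1 = [-5/13 -12/13 0; -12/13 5/13 0; 0 0 1]
T3·…·T1 = [0 1 0; 1 0 0; 0 0 1]
T4·…·T1 = [0 3/2 0; -2 0 0; 0 0 1]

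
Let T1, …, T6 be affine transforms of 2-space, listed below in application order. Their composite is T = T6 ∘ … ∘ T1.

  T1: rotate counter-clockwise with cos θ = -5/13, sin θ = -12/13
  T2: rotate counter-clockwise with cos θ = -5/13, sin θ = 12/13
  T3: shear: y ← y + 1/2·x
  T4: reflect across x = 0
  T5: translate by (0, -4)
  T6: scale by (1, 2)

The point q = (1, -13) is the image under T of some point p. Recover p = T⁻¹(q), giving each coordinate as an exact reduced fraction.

p = (-1, -2)

T1 = [-5/13 12/13 0; -12/13 -5/13 0; 0 0 1]
T2·T1 = [1 0 0; 0 1 0; 0 0 1]
T3·…·T1 = [1 0 0; 1/2 1 0; 0 0 1]
T4·…·T1 = [-1 0 0; 1/2 1 0; 0 0 1]
T5·…·T1 = [-1 0 0; 1/2 1 -4; 0 0 1]
T6·…·T1 = [-1 0 0; 1 2 -8; 0 0 1]
det M = -2; M⁻¹ = [-1 0 0; 1/2 1/2 4; 0 0 1]
M⁻¹ · (1, -13)ᵀ = (-1, -2)ᵀ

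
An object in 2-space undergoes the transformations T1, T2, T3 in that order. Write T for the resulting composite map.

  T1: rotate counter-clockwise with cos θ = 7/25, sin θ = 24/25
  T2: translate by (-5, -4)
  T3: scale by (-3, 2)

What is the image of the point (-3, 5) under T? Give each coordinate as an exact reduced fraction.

T(p) = (798/25, -274/25)

T1 rotate counter-clockwise with cos θ = 7/25, sin θ = 24/25: (-3, 5) → (-141/25, -37/25)
T2 translate by (-5, -4): (-141/25, -37/25) → (-266/25, -137/25)
T3 scale by (-3, 2): (-266/25, -137/25) → (798/25, -274/25)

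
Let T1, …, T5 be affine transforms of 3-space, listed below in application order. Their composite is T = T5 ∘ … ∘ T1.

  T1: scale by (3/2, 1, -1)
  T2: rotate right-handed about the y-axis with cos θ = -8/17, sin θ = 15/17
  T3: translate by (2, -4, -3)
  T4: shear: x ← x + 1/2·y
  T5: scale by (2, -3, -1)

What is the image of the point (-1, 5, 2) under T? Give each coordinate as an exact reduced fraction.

T1 scale by (3/2, 1, -1): (-1, 5, 2) → (-3/2, 5, -2)
T2 rotate right-handed about the y-axis with cos θ = -8/17, sin θ = 15/17: (-3/2, 5, -2) → (-18/17, 5, 77/34)
T3 translate by (2, -4, -3): (-18/17, 5, 77/34) → (16/17, 1, -25/34)
T4 shear: x ← x + 1/2·y: (16/17, 1, -25/34) → (49/34, 1, -25/34)
T5 scale by (2, -3, -1): (49/34, 1, -25/34) → (49/17, -3, 25/34)

T(p) = (49/17, -3, 25/34)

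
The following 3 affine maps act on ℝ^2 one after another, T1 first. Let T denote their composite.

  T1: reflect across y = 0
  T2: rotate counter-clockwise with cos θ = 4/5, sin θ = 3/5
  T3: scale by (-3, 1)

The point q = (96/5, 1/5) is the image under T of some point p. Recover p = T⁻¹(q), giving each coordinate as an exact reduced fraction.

T1 = [1 0 0; 0 -1 0; 0 0 1]
T2·T1 = [4/5 3/5 0; 3/5 -4/5 0; 0 0 1]
T3·…·T1 = [-12/5 -9/5 0; 3/5 -4/5 0; 0 0 1]
det M = 3; M⁻¹ = [-4/15 3/5 0; -1/5 -4/5 0; 0 0 1]
M⁻¹ · (96/5, 1/5)ᵀ = (-5, -4)ᵀ

p = (-5, -4)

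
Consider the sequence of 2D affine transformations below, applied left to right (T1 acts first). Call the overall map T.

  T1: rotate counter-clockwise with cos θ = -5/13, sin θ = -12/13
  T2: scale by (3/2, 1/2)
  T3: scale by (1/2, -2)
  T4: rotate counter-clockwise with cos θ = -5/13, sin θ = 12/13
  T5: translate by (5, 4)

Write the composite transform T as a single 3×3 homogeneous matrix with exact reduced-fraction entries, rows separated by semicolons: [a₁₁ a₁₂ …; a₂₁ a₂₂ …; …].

T1 = [-5/13 12/13 0; -12/13 -5/13 0; 0 0 1]
T2·T1 = [-15/26 18/13 0; -6/13 -5/26 0; 0 0 1]
T3·…·T1 = [-15/52 9/13 0; 12/13 5/13 0; 0 0 1]
T4·…·T1 = [-501/676 -105/169 0; -105/169 83/169 0; 0 0 1]
T5·…·T1 = [-501/676 -105/169 5; -105/169 83/169 4; 0 0 1]

T = [-501/676 -105/169 5; -105/169 83/169 4; 0 0 1]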